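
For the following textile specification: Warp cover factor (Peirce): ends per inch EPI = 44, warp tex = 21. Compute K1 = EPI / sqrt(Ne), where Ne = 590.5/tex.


Formula: K1 = EPI / sqrt(Ne), with Ne = 590.5 / tex_warp
Step 1: Ne = 590.5 / 21 = 28.119
Step 2: sqrt(Ne) = sqrt(28.119) = 5.3027
Step 3: K1 = 44 / 5.3027 = 8.3

8.3


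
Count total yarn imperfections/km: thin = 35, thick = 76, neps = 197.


Formula: Total = thin places + thick places + neps
Total = 35 + 76 + 197
Total = 308 imperfections/km

308 imperfections/km


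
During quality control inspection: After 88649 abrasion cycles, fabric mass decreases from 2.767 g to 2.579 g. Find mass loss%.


Formula: Mass loss% = ((m_before - m_after) / m_before) * 100
Step 1: Mass loss = 2.767 - 2.579 = 0.188 g
Step 2: Ratio = 0.188 / 2.767 = 0.0679436
Step 3: Mass loss% = 0.0679436 * 100 = 6.79436% ≈ 6.79%

6.79%


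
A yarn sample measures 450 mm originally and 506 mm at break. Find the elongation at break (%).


Formula: Elongation (%) = ((L_break - L0) / L0) * 100
Step 1: Extension = 506 - 450 = 56 mm
Step 2: Elongation = (56 / 450) * 100
Step 3: Elongation = 0.124444 * 100 = 12.4444% ≈ 12.4%

12.4%


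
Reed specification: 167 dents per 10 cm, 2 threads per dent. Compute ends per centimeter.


Formula: EPC = (dents per 10 cm * ends per dent) / 10
Step 1: Total ends per 10 cm = 167 * 2 = 334
Step 2: EPC = 334 / 10 = 33.4 ends/cm

33.4 ends/cm


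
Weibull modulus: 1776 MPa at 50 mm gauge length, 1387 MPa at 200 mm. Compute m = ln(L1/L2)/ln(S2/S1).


Formula: m = ln(L1/L2) / ln(S2/S1)
Step 1: ln(L1/L2) = ln(50/200) = -1.38629
Step 2: S2/S1 = 1387/1776 = 0.78097
Step 3: ln(S2/S1) = ln(0.78097) = -0.24722
Step 4: m = -1.38629 / -0.24722 = 5.61

5.61 (Weibull m)


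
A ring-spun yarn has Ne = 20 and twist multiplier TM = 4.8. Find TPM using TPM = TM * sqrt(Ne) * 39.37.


Formula: TPM = TM * sqrt(Ne) * 39.37
Step 1: sqrt(Ne) = sqrt(20) = 4.4721
Step 2: TM * sqrt(Ne) = 4.8 * 4.4721 = 21.4661
Step 3: TPM = 21.4661 * 39.37 = 845 twists/m

845 twists/m


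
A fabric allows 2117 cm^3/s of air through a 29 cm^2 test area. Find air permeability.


Formula: Air Permeability = Airflow / Test Area
AP = 2117 cm^3/s / 29 cm^2
AP = 73.0 cm^3/s/cm^2

73.0 cm^3/s/cm^2


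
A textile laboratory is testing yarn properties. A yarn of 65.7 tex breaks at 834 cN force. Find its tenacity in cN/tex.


Formula: Tenacity = Breaking force / Linear density
Tenacity = 834 cN / 65.7 tex
Tenacity = 12.69 cN/tex

12.69 cN/tex


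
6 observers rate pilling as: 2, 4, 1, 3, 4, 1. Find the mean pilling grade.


Formula: Mean = sum / count
Sum = 2 + 4 + 1 + 3 + 4 + 1 = 15
Mean = 15 / 6 = 2.5

2.5


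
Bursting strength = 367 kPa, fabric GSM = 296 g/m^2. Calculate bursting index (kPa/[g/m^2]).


Formula: Bursting Index = Bursting Strength / Fabric GSM
BI = 367 kPa / 296 g/m^2
BI = 1.240 kPa/(g/m^2)

1.240 kPa/(g/m^2)


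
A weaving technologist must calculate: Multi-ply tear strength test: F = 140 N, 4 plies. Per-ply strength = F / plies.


Formula: Per-ply strength = Total force / Number of plies
Per-ply = 140 N / 4
Per-ply = 35 N

35 N


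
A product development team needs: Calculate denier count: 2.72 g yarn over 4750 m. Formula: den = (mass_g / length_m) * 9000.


Formula: den = (mass_g / length_m) * 9000
Substituting: den = (2.72 / 4750) * 9000
Intermediate: 2.72 / 4750 = 0.00057263 g/m
den = 0.00057263 * 9000 = 5.2 denier

5.2 denier


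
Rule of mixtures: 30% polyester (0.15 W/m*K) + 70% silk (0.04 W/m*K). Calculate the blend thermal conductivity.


Formula: Blend property = (fraction_A * property_A) + (fraction_B * property_B)
Step 1: Contribution A = 30/100 * 0.15 W/m*K = 0.045 W/m*K
Step 2: Contribution B = 70/100 * 0.04 W/m*K = 0.028 W/m*K
Step 3: Blend thermal conductivity = 0.045 + 0.028 = 0.073 W/m*K

0.073 W/m*K


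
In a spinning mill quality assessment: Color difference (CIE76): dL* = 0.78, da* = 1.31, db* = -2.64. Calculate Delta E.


Formula: Delta E = sqrt(dL*^2 + da*^2 + db*^2)
Step 1: dL*^2 = 0.78^2 = 0.6084
Step 2: da*^2 = 1.31^2 = 1.7161
Step 3: db*^2 = (-2.64)^2 = 6.9696
Step 4: Sum = 0.6084 + 1.7161 + 6.9696 = 9.2941
Step 5: Delta E = sqrt(9.2941) = 3.05

3.05 Delta E


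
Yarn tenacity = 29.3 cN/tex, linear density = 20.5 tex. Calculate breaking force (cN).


Formula: Breaking force = Tenacity * Linear density
F = 29.3 cN/tex * 20.5 tex
F = 600.65 cN

600.65 cN


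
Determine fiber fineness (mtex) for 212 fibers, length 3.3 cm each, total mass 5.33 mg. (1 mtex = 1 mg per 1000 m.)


Formula: fineness (mtex) = mass (mg) / total length (km) = (mass_mg / total_length_m) * 1000
Step 1: Convert fiber length: 3.3 cm = 0.033 m
Step 2: Total fiber length = 212 * 0.033 = 6.996 m
Step 3: Linear density = 5.33 mg / 6.996 m = 0.7619 mg/m
Step 4: fineness = 0.7619 * 1000 = 761.9 mtex

761.9 mtex


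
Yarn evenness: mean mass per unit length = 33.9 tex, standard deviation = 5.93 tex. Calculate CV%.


Formula: CV% = (standard deviation / mean) * 100
Step 1: Ratio = 5.93 / 33.9 = 0.174926
Step 2: CV% = 0.174926 * 100 = 17.4926% ≈ 17.5%

17.5%


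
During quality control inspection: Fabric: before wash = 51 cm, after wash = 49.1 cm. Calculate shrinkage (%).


Formula: Shrinkage% = ((L_before - L_after) / L_before) * 100
Step 1: Shrinkage = 51 - 49.1 = 1.9 cm
Step 2: Shrinkage% = (1.9 / 51) * 100
Step 3: Shrinkage% = 0.037255 * 100 = 3.7255% ≈ 3.7%

3.7%


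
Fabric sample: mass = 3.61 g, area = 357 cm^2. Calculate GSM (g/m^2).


Formula: GSM = mass_g / area_m2
Step 1: Convert area: 357 cm^2 = 357 / 10000 = 0.0357 m^2
Step 2: GSM = 3.61 g / 0.0357 m^2 = 101.1 g/m^2

101.1 g/m^2


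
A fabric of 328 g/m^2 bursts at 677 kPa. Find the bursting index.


Formula: Bursting Index = Bursting Strength / Fabric GSM
BI = 677 kPa / 328 g/m^2
BI = 2.064 kPa/(g/m^2)

2.064 kPa/(g/m^2)


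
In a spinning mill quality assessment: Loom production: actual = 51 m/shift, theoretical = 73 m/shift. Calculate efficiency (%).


Formula: Efficiency% = (Actual output / Theoretical output) * 100
Efficiency% = (51 / 73) * 100
Efficiency% = 0.69863 * 100 = 69.863% ≈ 69.9%

69.9%


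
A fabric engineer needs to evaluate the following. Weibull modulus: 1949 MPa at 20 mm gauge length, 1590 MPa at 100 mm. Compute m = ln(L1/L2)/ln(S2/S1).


Formula: m = ln(L1/L2) / ln(S2/S1)
Step 1: ln(L1/L2) = ln(20/100) = -1.60944
Step 2: S2/S1 = 1590/1949 = 0.8158
Step 3: ln(S2/S1) = ln(0.8158) = -0.20359
Step 4: m = -1.60944 / -0.20359 = 7.91

7.91 (Weibull m)


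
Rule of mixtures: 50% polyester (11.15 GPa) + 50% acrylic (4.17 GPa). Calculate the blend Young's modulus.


Formula: Blend property = (fraction_A * property_A) + (fraction_B * property_B)
Step 1: Contribution A = 50/100 * 11.15 GPa = 5.575 GPa
Step 2: Contribution B = 50/100 * 4.17 GPa = 2.085 GPa
Step 3: Blend Young's modulus = 5.575 + 2.085 = 7.66 GPa

7.66 GPa


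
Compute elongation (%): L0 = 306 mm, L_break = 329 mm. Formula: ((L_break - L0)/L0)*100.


Formula: Elongation (%) = ((L_break - L0) / L0) * 100
Step 1: Extension = 329 - 306 = 23 mm
Step 2: Elongation = (23 / 306) * 100
Step 3: Elongation = 0.075163 * 100 = 7.5163% ≈ 7.5%

7.5%


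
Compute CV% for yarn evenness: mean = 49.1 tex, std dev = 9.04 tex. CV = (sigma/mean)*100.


Formula: CV% = (standard deviation / mean) * 100
Step 1: Ratio = 9.04 / 49.1 = 0.184114
Step 2: CV% = 0.184114 * 100 = 18.4114% ≈ 18.4%

18.4%


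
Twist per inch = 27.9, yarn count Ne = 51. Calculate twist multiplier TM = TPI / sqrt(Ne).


Formula: TM = TPI / sqrt(Ne)
Step 1: sqrt(Ne) = sqrt(51) = 7.1414
Step 2: TM = 27.9 / 7.1414 = 3.91

3.91 TM


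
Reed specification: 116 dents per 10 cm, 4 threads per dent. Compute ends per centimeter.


Formula: EPC = (dents per 10 cm * ends per dent) / 10
Step 1: Total ends per 10 cm = 116 * 4 = 464
Step 2: EPC = 464 / 10 = 46.4 ends/cm

46.4 ends/cm


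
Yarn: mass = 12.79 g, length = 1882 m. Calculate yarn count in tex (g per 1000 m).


Formula: Tex = (mass_g / length_m) * 1000
Substituting: Tex = (12.79 / 1882) * 1000
Intermediate: 12.79 / 1882 = 0.00679596 g/m
Tex = 0.00679596 * 1000 = 6.80 tex

6.80 tex


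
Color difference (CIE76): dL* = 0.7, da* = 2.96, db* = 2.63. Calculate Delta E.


Formula: Delta E = sqrt(dL*^2 + da*^2 + db*^2)
Step 1: dL*^2 = 0.7^2 = 0.49
Step 2: da*^2 = 2.96^2 = 8.7616
Step 3: db*^2 = 2.63^2 = 6.9169
Step 4: Sum = 0.49 + 8.7616 + 6.9169 = 16.1685
Step 5: Delta E = sqrt(16.1685) = 4.02

4.02 Delta E


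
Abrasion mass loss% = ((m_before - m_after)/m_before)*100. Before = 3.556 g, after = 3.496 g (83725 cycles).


Formula: Mass loss% = ((m_before - m_after) / m_before) * 100
Step 1: Mass loss = 3.556 - 3.496 = 0.06 g
Step 2: Ratio = 0.06 / 3.556 = 0.0168729
Step 3: Mass loss% = 0.0168729 * 100 = 1.68729% ≈ 1.69%

1.69%


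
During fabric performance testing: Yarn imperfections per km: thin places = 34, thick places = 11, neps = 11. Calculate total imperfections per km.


Formula: Total = thin places + thick places + neps
Total = 34 + 11 + 11
Total = 56 imperfections/km

56 imperfections/km


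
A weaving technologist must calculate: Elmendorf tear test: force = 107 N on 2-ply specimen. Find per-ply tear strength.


Formula: Per-ply strength = Total force / Number of plies
Per-ply = 107 N / 2
Per-ply = 53.5 N

53.5 N


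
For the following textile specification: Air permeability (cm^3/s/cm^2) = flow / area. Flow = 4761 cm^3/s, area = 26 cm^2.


Formula: Air Permeability = Airflow / Test Area
AP = 4761 cm^3/s / 26 cm^2
AP = 183.1 cm^3/s/cm^2

183.1 cm^3/s/cm^2


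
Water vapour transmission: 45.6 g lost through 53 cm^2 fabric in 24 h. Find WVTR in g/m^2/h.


Formula: WVTR = mass_loss / (area * time)
Step 1: Convert area: 53 cm^2 = 0.0053 m^2
Step 2: WVTR = 45.6 g / (0.0053 m^2 * 24 h)
Step 3: WVTR = 45.6 / 0.1272 = 358.5 g/m^2/h

358.5 g/m^2/h


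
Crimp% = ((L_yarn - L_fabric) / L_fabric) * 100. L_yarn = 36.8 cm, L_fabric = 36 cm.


Formula: Crimp% = ((L_yarn - L_fabric) / L_fabric) * 100
Step 1: Extension = 36.8 - 36 = 0.8 cm
Step 2: Crimp% = (0.8 / 36) * 100
Step 3: Crimp% = 0.022222 * 100 = 2.2222% ≈ 2.2%

2.2%


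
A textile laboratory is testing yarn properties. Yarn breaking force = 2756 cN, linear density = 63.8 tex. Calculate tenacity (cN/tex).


Formula: Tenacity = Breaking force / Linear density
Tenacity = 2756 cN / 63.8 tex
Tenacity = 43.20 cN/tex

43.20 cN/tex


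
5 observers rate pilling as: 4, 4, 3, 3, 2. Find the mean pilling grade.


Formula: Mean = sum / count
Sum = 4 + 4 + 3 + 3 + 2 = 16
Mean = 16 / 5 = 3.2

3.2


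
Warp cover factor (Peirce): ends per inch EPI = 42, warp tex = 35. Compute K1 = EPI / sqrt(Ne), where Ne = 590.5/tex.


Formula: K1 = EPI / sqrt(Ne), with Ne = 590.5 / tex_warp
Step 1: Ne = 590.5 / 35 = 16.871
Step 2: sqrt(Ne) = sqrt(16.871) = 4.1074
Step 3: K1 = 42 / 4.1074 = 10.2

10.2


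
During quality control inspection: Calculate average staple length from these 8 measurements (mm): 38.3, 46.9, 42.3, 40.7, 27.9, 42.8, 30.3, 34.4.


Formula: Mean = sum of lengths / count
Sum = 38.3 + 46.9 + 42.3 + 40.7 + 27.9 + 42.8 + 30.3 + 34.4
Sum = 303.6 mm
Mean = 303.6 / 8 = 37.95 mm

37.95 mm


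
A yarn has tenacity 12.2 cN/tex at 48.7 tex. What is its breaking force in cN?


Formula: Breaking force = Tenacity * Linear density
F = 12.2 cN/tex * 48.7 tex
F = 594.14 cN

594.14 cN


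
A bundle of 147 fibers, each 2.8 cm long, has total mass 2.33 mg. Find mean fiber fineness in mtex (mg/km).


Formula: fineness (mtex) = mass (mg) / total length (km) = (mass_mg / total_length_m) * 1000
Step 1: Convert fiber length: 2.8 cm = 0.028 m
Step 2: Total fiber length = 147 * 0.028 = 4.116 m
Step 3: Linear density = 2.33 mg / 4.116 m = 0.5661 mg/m
Step 4: fineness = 0.5661 * 1000 = 566.1 mtex

566.1 mtex


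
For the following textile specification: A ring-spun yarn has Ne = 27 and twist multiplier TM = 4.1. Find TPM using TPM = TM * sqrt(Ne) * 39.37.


Formula: TPM = TM * sqrt(Ne) * 39.37
Step 1: sqrt(Ne) = sqrt(27) = 5.1962
Step 2: TM * sqrt(Ne) = 4.1 * 5.1962 = 21.3044
Step 3: TPM = 21.3044 * 39.37 = 839 twists/m

839 twists/m


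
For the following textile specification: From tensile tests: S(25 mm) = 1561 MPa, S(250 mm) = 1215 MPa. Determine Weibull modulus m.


Formula: m = ln(L1/L2) / ln(S2/S1)
Step 1: ln(L1/L2) = ln(25/250) = -2.30259
Step 2: S2/S1 = 1215/1561 = 0.77835
Step 3: ln(S2/S1) = ln(0.77835) = -0.25058
Step 4: m = -2.30259 / -0.25058 = 9.19

9.19 (Weibull m)


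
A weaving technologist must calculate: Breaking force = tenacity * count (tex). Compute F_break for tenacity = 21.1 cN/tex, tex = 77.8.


Formula: Breaking force = Tenacity * Linear density
F = 21.1 cN/tex * 77.8 tex
F = 1641.58 cN

1641.58 cN


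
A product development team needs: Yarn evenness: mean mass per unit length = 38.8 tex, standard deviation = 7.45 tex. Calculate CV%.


Formula: CV% = (standard deviation / mean) * 100
Step 1: Ratio = 7.45 / 38.8 = 0.19201
Step 2: CV% = 0.19201 * 100 = 19.201% ≈ 19.2%

19.2%


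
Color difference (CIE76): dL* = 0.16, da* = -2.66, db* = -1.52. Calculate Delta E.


Formula: Delta E = sqrt(dL*^2 + da*^2 + db*^2)
Step 1: dL*^2 = 0.16^2 = 0.0256
Step 2: da*^2 = (-2.66)^2 = 7.0756
Step 3: db*^2 = (-1.52)^2 = 2.3104
Step 4: Sum = 0.0256 + 7.0756 + 2.3104 = 9.4116
Step 5: Delta E = sqrt(9.4116) = 3.07

3.07 Delta E


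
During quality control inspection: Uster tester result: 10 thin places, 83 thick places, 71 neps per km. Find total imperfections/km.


Formula: Total = thin places + thick places + neps
Total = 10 + 83 + 71
Total = 164 imperfections/km

164 imperfections/km


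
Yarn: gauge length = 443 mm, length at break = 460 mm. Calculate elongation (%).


Formula: Elongation (%) = ((L_break - L0) / L0) * 100
Step 1: Extension = 460 - 443 = 17 mm
Step 2: Elongation = (17 / 443) * 100
Step 3: Elongation = 0.038375 * 100 = 3.8375% ≈ 3.8%

3.8%


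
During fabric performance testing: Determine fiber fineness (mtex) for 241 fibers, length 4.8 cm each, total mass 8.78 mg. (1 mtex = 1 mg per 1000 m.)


Formula: fineness (mtex) = mass (mg) / total length (km) = (mass_mg / total_length_m) * 1000
Step 1: Convert fiber length: 4.8 cm = 0.048 m
Step 2: Total fiber length = 241 * 0.048 = 11.568 m
Step 3: Linear density = 8.78 mg / 11.568 m = 0.7590 mg/m
Step 4: fineness = 0.7590 * 1000 = 759.0 mtex

759.0 mtex


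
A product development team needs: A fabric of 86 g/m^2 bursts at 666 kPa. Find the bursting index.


Formula: Bursting Index = Bursting Strength / Fabric GSM
BI = 666 kPa / 86 g/m^2
BI = 7.744 kPa/(g/m^2)

7.744 kPa/(g/m^2)


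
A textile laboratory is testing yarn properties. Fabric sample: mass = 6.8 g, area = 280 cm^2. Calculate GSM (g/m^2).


Formula: GSM = mass_g / area_m2
Step 1: Convert area: 280 cm^2 = 280 / 10000 = 0.028 m^2
Step 2: GSM = 6.8 g / 0.028 m^2 = 242.9 g/m^2

242.9 g/m^2


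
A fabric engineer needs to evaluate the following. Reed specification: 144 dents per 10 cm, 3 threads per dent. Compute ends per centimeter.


Formula: EPC = (dents per 10 cm * ends per dent) / 10
Step 1: Total ends per 10 cm = 144 * 3 = 432
Step 2: EPC = 432 / 10 = 43.2 ends/cm

43.2 ends/cm


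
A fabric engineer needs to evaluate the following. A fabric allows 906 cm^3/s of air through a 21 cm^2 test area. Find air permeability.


Formula: Air Permeability = Airflow / Test Area
AP = 906 cm^3/s / 21 cm^2
AP = 43.1 cm^3/s/cm^2

43.1 cm^3/s/cm^2


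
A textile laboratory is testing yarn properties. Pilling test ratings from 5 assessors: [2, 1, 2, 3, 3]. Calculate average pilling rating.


Formula: Mean = sum / count
Sum = 2 + 1 + 2 + 3 + 3 = 11
Mean = 11 / 5 = 2.2

2.2


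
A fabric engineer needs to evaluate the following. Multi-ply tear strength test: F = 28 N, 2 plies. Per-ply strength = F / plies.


Formula: Per-ply strength = Total force / Number of plies
Per-ply = 28 N / 2
Per-ply = 14 N

14 N


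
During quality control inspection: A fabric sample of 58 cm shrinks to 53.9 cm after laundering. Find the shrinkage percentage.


Formula: Shrinkage% = ((L_before - L_after) / L_before) * 100
Step 1: Shrinkage = 58 - 53.9 = 4.1 cm
Step 2: Shrinkage% = (4.1 / 58) * 100
Step 3: Shrinkage% = 0.07069 * 100 = 7.069% ≈ 7.1%

7.1%


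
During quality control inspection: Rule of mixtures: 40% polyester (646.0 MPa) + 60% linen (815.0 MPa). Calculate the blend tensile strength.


Formula: Blend property = (fraction_A * property_A) + (fraction_B * property_B)
Step 1: Contribution A = 40/100 * 646.0 MPa = 258.4 MPa
Step 2: Contribution B = 60/100 * 815.0 MPa = 489.0 MPa
Step 3: Blend tensile strength = 258.4 + 489.0 = 747.4 MPa

747.4 MPa


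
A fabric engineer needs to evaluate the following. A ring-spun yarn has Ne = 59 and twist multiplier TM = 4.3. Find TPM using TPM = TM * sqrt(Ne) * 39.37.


Formula: TPM = TM * sqrt(Ne) * 39.37
Step 1: sqrt(Ne) = sqrt(59) = 7.6811
Step 2: TM * sqrt(Ne) = 4.3 * 7.6811 = 33.0287
Step 3: TPM = 33.0287 * 39.37 = 1300 twists/m

1300 twists/m


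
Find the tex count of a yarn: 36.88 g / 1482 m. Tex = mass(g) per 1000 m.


Formula: Tex = (mass_g / length_m) * 1000
Substituting: Tex = (36.88 / 1482) * 1000
Intermediate: 36.88 / 1482 = 0.02488529 g/m
Tex = 0.02488529 * 1000 = 24.89 tex

24.89 tex


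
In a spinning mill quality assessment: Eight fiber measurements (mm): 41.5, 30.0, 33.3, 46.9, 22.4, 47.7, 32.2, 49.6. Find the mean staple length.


Formula: Mean = sum of lengths / count
Sum = 41.5 + 30.0 + 33.3 + 46.9 + 22.4 + 47.7 + 32.2 + 49.6
Sum = 303.6 mm
Mean = 303.6 / 8 = 37.95 mm

37.95 mm


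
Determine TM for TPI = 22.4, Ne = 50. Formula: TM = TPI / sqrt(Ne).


Formula: TM = TPI / sqrt(Ne)
Step 1: sqrt(Ne) = sqrt(50) = 7.0711
Step 2: TM = 22.4 / 7.0711 = 3.17

3.17 TM


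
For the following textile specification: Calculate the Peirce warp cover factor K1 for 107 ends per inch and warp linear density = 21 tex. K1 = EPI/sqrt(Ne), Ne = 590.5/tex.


Formula: K1 = EPI / sqrt(Ne), with Ne = 590.5 / tex_warp
Step 1: Ne = 590.5 / 21 = 28.119
Step 2: sqrt(Ne) = sqrt(28.119) = 5.3027
Step 3: K1 = 107 / 5.3027 = 20.2

20.2


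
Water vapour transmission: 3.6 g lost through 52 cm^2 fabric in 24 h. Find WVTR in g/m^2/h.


Formula: WVTR = mass_loss / (area * time)
Step 1: Convert area: 52 cm^2 = 0.0052 m^2
Step 2: WVTR = 3.6 g / (0.0052 m^2 * 24 h)
Step 3: WVTR = 3.6 / 0.1248 = 28.8 g/m^2/h

28.8 g/m^2/h


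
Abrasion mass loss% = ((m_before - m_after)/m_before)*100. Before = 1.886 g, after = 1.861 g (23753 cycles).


Formula: Mass loss% = ((m_before - m_after) / m_before) * 100
Step 1: Mass loss = 1.886 - 1.861 = 0.025 g
Step 2: Ratio = 0.025 / 1.886 = 0.0132556
Step 3: Mass loss% = 0.0132556 * 100 = 1.32556% ≈ 1.33%

1.33%


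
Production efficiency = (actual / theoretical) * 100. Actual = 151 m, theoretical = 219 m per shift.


Formula: Efficiency% = (Actual output / Theoretical output) * 100
Efficiency% = (151 / 219) * 100
Efficiency% = 0.689498 * 100 = 68.9498% ≈ 68.9%

68.9%


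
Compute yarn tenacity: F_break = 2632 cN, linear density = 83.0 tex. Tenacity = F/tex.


Formula: Tenacity = Breaking force / Linear density
Tenacity = 2632 cN / 83.0 tex
Tenacity = 31.71 cN/tex

31.71 cN/tex


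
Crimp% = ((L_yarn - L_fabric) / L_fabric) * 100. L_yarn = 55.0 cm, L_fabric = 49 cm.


Formula: Crimp% = ((L_yarn - L_fabric) / L_fabric) * 100
Step 1: Extension = 55.0 - 49 = 6.0 cm
Step 2: Crimp% = (6.0 / 49) * 100
Step 3: Crimp% = 0.122449 * 100 = 12.2449% ≈ 12.2%

12.2%


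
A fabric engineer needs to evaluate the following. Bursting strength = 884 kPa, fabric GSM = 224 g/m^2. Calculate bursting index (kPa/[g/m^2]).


Formula: Bursting Index = Bursting Strength / Fabric GSM
BI = 884 kPa / 224 g/m^2
BI = 3.946 kPa/(g/m^2)

3.946 kPa/(g/m^2)


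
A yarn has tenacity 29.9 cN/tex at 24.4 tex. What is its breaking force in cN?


Formula: Breaking force = Tenacity * Linear density
F = 29.9 cN/tex * 24.4 tex
F = 729.56 cN

729.56 cN


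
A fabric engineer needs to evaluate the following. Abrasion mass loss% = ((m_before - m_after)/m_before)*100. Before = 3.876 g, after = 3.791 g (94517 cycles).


Formula: Mass loss% = ((m_before - m_after) / m_before) * 100
Step 1: Mass loss = 3.876 - 3.791 = 0.085 g
Step 2: Ratio = 0.085 / 3.876 = 0.0219298
Step 3: Mass loss% = 0.0219298 * 100 = 2.19298% ≈ 2.19%

2.19%


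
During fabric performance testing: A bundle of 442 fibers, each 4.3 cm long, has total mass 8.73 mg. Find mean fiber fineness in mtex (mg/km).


Formula: fineness (mtex) = mass (mg) / total length (km) = (mass_mg / total_length_m) * 1000
Step 1: Convert fiber length: 4.3 cm = 0.043 m
Step 2: Total fiber length = 442 * 0.043 = 19.006 m
Step 3: Linear density = 8.73 mg / 19.006 m = 0.4593 mg/m
Step 4: fineness = 0.4593 * 1000 = 459.3 mtex

459.3 mtex


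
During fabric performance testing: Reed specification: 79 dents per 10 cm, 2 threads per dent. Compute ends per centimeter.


Formula: EPC = (dents per 10 cm * ends per dent) / 10
Step 1: Total ends per 10 cm = 79 * 2 = 158
Step 2: EPC = 158 / 10 = 15.8 ends/cm

15.8 ends/cm


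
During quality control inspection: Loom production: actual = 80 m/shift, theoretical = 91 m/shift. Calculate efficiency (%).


Formula: Efficiency% = (Actual output / Theoretical output) * 100
Efficiency% = (80 / 91) * 100
Efficiency% = 0.879121 * 100 = 87.9121% ≈ 87.9%

87.9%


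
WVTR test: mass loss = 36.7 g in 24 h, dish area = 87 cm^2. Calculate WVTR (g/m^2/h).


Formula: WVTR = mass_loss / (area * time)
Step 1: Convert area: 87 cm^2 = 0.0087 m^2
Step 2: WVTR = 36.7 g / (0.0087 m^2 * 24 h)
Step 3: WVTR = 36.7 / 0.2088 = 175.8 g/m^2/h

175.8 g/m^2/h


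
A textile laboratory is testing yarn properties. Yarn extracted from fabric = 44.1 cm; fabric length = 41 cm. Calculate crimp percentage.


Formula: Crimp% = ((L_yarn - L_fabric) / L_fabric) * 100
Step 1: Extension = 44.1 - 41 = 3.1 cm
Step 2: Crimp% = (3.1 / 41) * 100
Step 3: Crimp% = 0.07561 * 100 = 7.561% ≈ 7.6%

7.6%


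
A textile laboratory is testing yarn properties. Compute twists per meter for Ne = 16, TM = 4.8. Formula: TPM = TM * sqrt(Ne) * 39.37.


Formula: TPM = TM * sqrt(Ne) * 39.37
Step 1: sqrt(Ne) = sqrt(16) = 4
Step 2: TM * sqrt(Ne) = 4.8 * 4 = 19.2
Step 3: TPM = 19.2 * 39.37 = 756 twists/m

756 twists/m


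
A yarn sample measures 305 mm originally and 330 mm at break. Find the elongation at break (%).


Formula: Elongation (%) = ((L_break - L0) / L0) * 100
Step 1: Extension = 330 - 305 = 25 mm
Step 2: Elongation = (25 / 305) * 100
Step 3: Elongation = 0.081967 * 100 = 8.1967% ≈ 8.2%

8.2%


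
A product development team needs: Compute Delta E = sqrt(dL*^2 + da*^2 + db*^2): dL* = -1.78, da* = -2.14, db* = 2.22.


Formula: Delta E = sqrt(dL*^2 + da*^2 + db*^2)
Step 1: dL*^2 = (-1.78)^2 = 3.1684
Step 2: da*^2 = (-2.14)^2 = 4.5796
Step 3: db*^2 = 2.22^2 = 4.9284
Step 4: Sum = 3.1684 + 4.5796 + 4.9284 = 12.6764
Step 5: Delta E = sqrt(12.6764) = 3.56

3.56 Delta E


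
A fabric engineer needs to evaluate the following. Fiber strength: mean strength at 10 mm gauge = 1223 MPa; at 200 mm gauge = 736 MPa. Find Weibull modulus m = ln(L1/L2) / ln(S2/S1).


Formula: m = ln(L1/L2) / ln(S2/S1)
Step 1: ln(L1/L2) = ln(10/200) = -2.99573
Step 2: S2/S1 = 736/1223 = 0.6018
Step 3: ln(S2/S1) = ln(0.6018) = -0.50783
Step 4: m = -2.99573 / -0.50783 = 5.90

5.90 (Weibull m)


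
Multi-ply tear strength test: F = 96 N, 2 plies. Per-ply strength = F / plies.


Formula: Per-ply strength = Total force / Number of plies
Per-ply = 96 N / 2
Per-ply = 48 N

48 N


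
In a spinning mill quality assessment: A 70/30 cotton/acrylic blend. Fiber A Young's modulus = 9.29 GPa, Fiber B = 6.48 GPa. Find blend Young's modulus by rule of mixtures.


Formula: Blend property = (fraction_A * property_A) + (fraction_B * property_B)
Step 1: Contribution A = 70/100 * 9.29 GPa = 6.503 GPa
Step 2: Contribution B = 30/100 * 6.48 GPa = 1.944 GPa
Step 3: Blend Young's modulus = 6.503 + 1.944 = 8.447 GPa

8.447 GPa


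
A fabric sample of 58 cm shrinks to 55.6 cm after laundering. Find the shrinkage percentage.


Formula: Shrinkage% = ((L_before - L_after) / L_before) * 100
Step 1: Shrinkage = 58 - 55.6 = 2.4 cm
Step 2: Shrinkage% = (2.4 / 58) * 100
Step 3: Shrinkage% = 0.041379 * 100 = 4.1379% ≈ 4.1%

4.1%


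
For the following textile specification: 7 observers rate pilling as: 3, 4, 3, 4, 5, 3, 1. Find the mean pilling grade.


Formula: Mean = sum / count
Sum = 3 + 4 + 3 + 4 + 5 + 3 + 1 = 23
Mean = 23 / 7 = 3.3

3.3


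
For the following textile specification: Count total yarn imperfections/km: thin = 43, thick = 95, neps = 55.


Formula: Total = thin places + thick places + neps
Total = 43 + 95 + 55
Total = 193 imperfections/km

193 imperfections/km


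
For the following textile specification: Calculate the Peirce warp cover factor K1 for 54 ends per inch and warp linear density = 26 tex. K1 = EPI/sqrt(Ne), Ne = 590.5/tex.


Formula: K1 = EPI / sqrt(Ne), with Ne = 590.5 / tex_warp
Step 1: Ne = 590.5 / 26 = 22.712
Step 2: sqrt(Ne) = sqrt(22.712) = 4.7657
Step 3: K1 = 54 / 4.7657 = 11.3

11.3


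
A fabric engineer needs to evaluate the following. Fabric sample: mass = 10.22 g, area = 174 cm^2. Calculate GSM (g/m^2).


Formula: GSM = mass_g / area_m2
Step 1: Convert area: 174 cm^2 = 174 / 10000 = 0.0174 m^2
Step 2: GSM = 10.22 g / 0.0174 m^2 = 587.4 g/m^2

587.4 g/m^2


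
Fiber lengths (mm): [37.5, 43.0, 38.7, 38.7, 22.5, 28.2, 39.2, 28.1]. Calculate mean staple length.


Formula: Mean = sum of lengths / count
Sum = 37.5 + 43.0 + 38.7 + 38.7 + 22.5 + 28.2 + 39.2 + 28.1
Sum = 275.9 mm
Mean = 275.9 / 8 = 34.49 mm

34.49 mm


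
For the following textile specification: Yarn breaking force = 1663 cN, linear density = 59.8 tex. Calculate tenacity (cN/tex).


Formula: Tenacity = Breaking force / Linear density
Tenacity = 1663 cN / 59.8 tex
Tenacity = 27.81 cN/tex

27.81 cN/tex


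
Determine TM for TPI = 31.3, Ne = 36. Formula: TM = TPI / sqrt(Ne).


Formula: TM = TPI / sqrt(Ne)
Step 1: sqrt(Ne) = sqrt(36) = 6
Step 2: TM = 31.3 / 6 = 5.22

5.22 TM


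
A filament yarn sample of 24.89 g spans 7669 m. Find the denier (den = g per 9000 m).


Formula: den = (mass_g / length_m) * 9000
Substituting: den = (24.89 / 7669) * 9000
Intermediate: 24.89 / 7669 = 0.00324553 g/m
den = 0.00324553 * 9000 = 29.2 denier

29.2 denier


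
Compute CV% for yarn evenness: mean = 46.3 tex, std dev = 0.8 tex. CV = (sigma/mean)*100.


Formula: CV% = (standard deviation / mean) * 100
Step 1: Ratio = 0.8 / 46.3 = 0.017279
Step 2: CV% = 0.017279 * 100 = 1.7279% ≈ 1.7%

1.7%


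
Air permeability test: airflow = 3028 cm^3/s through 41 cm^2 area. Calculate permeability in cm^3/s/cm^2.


Formula: Air Permeability = Airflow / Test Area
AP = 3028 cm^3/s / 41 cm^2
AP = 73.9 cm^3/s/cm^2

73.9 cm^3/s/cm^2


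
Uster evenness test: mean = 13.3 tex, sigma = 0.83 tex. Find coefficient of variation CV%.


Formula: CV% = (standard deviation / mean) * 100
Step 1: Ratio = 0.83 / 13.3 = 0.062406
Step 2: CV% = 0.062406 * 100 = 6.2406% ≈ 6.2%

6.2%


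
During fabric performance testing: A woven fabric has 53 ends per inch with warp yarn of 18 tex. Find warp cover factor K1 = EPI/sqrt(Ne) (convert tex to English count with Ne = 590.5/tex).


Formula: K1 = EPI / sqrt(Ne), with Ne = 590.5 / tex_warp
Step 1: Ne = 590.5 / 18 = 32.806
Step 2: sqrt(Ne) = sqrt(32.806) = 5.7277
Step 3: K1 = 53 / 5.7277 = 9.3

9.3


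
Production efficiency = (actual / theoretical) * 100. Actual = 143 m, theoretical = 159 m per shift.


Formula: Efficiency% = (Actual output / Theoretical output) * 100
Efficiency% = (143 / 159) * 100
Efficiency% = 0.899371 * 100 = 89.9371% ≈ 89.9%

89.9%


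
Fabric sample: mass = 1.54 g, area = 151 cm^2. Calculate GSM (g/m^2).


Formula: GSM = mass_g / area_m2
Step 1: Convert area: 151 cm^2 = 151 / 10000 = 0.0151 m^2
Step 2: GSM = 1.54 g / 0.0151 m^2 = 102.0 g/m^2

102.0 g/m^2


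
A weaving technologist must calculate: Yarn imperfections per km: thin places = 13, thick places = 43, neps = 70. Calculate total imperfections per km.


Formula: Total = thin places + thick places + neps
Total = 13 + 43 + 70
Total = 126 imperfections/km

126 imperfections/km


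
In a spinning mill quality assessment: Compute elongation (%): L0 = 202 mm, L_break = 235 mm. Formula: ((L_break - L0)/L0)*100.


Formula: Elongation (%) = ((L_break - L0) / L0) * 100
Step 1: Extension = 235 - 202 = 33 mm
Step 2: Elongation = (33 / 202) * 100
Step 3: Elongation = 0.163366 * 100 = 16.3366% ≈ 16.3%

16.3%


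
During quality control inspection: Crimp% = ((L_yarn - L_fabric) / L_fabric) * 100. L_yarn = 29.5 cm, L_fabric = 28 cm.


Formula: Crimp% = ((L_yarn - L_fabric) / L_fabric) * 100
Step 1: Extension = 29.5 - 28 = 1.5 cm
Step 2: Crimp% = (1.5 / 28) * 100
Step 3: Crimp% = 0.053571 * 100 = 5.3571% ≈ 5.4%

5.4%


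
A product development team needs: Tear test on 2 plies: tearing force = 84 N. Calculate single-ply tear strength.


Formula: Per-ply strength = Total force / Number of plies
Per-ply = 84 N / 2
Per-ply = 42 N

42 N


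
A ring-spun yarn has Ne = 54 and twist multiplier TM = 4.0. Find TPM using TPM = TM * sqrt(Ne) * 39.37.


Formula: TPM = TM * sqrt(Ne) * 39.37
Step 1: sqrt(Ne) = sqrt(54) = 7.3485
Step 2: TM * sqrt(Ne) = 4.0 * 7.3485 = 29.394
Step 3: TPM = 29.394 * 39.37 = 1157 twists/m

1157 twists/m


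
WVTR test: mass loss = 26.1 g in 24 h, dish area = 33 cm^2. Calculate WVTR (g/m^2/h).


Formula: WVTR = mass_loss / (area * time)
Step 1: Convert area: 33 cm^2 = 0.0033 m^2
Step 2: WVTR = 26.1 g / (0.0033 m^2 * 24 h)
Step 3: WVTR = 26.1 / 0.0792 = 329.5 g/m^2/h

329.5 g/m^2/h


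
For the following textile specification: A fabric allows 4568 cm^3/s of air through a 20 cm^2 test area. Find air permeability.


Formula: Air Permeability = Airflow / Test Area
AP = 4568 cm^3/s / 20 cm^2
AP = 228.4 cm^3/s/cm^2

228.4 cm^3/s/cm^2


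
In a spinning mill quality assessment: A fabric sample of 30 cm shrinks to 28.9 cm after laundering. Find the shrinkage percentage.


Formula: Shrinkage% = ((L_before - L_after) / L_before) * 100
Step 1: Shrinkage = 30 - 28.9 = 1.1 cm
Step 2: Shrinkage% = (1.1 / 30) * 100
Step 3: Shrinkage% = 0.036667 * 100 = 3.6667% ≈ 3.7%

3.7%


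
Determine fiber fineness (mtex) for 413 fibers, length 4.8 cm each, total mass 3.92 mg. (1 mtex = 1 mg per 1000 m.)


Formula: fineness (mtex) = mass (mg) / total length (km) = (mass_mg / total_length_m) * 1000
Step 1: Convert fiber length: 4.8 cm = 0.048 m
Step 2: Total fiber length = 413 * 0.048 = 19.824 m
Step 3: Linear density = 3.92 mg / 19.824 m = 0.1977 mg/m
Step 4: fineness = 0.1977 * 1000 = 197.7 mtex

197.7 mtex


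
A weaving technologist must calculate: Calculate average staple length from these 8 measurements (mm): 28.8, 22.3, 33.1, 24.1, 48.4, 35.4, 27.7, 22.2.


Formula: Mean = sum of lengths / count
Sum = 28.8 + 22.3 + 33.1 + 24.1 + 48.4 + 35.4 + 27.7 + 22.2
Sum = 242.0 mm
Mean = 242.0 / 8 = 30.25 mm

30.25 mm


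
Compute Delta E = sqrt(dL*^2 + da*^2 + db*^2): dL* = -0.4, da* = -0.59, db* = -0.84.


Formula: Delta E = sqrt(dL*^2 + da*^2 + db*^2)
Step 1: dL*^2 = (-0.4)^2 = 0.16
Step 2: da*^2 = (-0.59)^2 = 0.3481
Step 3: db*^2 = (-0.84)^2 = 0.7056
Step 4: Sum = 0.16 + 0.3481 + 0.7056 = 1.2137
Step 5: Delta E = sqrt(1.2137) = 1.1

1.1 Delta E


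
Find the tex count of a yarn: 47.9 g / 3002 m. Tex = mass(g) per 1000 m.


Formula: Tex = (mass_g / length_m) * 1000
Substituting: Tex = (47.9 / 3002) * 1000
Intermediate: 47.9 / 3002 = 0.01595603 g/m
Tex = 0.01595603 * 1000 = 15.96 tex

15.96 tex


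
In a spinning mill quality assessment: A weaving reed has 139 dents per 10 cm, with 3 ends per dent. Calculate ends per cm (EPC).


Formula: EPC = (dents per 10 cm * ends per dent) / 10
Step 1: Total ends per 10 cm = 139 * 3 = 417
Step 2: EPC = 417 / 10 = 41.7 ends/cm

41.7 ends/cm


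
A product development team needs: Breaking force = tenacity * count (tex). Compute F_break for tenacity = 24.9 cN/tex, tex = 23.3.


Formula: Breaking force = Tenacity * Linear density
F = 24.9 cN/tex * 23.3 tex
F = 580.17 cN

580.17 cN


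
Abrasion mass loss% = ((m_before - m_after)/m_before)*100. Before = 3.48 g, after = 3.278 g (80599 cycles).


Formula: Mass loss% = ((m_before - m_after) / m_before) * 100
Step 1: Mass loss = 3.48 - 3.278 = 0.202 g
Step 2: Ratio = 0.202 / 3.48 = 0.058046
Step 3: Mass loss% = 0.058046 * 100 = 5.8046% ≈ 5.80%

5.80%


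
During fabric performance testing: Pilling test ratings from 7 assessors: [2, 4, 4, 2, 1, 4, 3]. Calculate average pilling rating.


Formula: Mean = sum / count
Sum = 2 + 4 + 4 + 2 + 1 + 4 + 3 = 20
Mean = 20 / 7 = 2.9

2.9


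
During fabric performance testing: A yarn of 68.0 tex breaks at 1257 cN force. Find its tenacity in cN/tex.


Formula: Tenacity = Breaking force / Linear density
Tenacity = 1257 cN / 68.0 tex
Tenacity = 18.49 cN/tex

18.49 cN/tex


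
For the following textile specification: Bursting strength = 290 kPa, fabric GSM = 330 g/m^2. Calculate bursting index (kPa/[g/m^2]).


Formula: Bursting Index = Bursting Strength / Fabric GSM
BI = 290 kPa / 330 g/m^2
BI = 0.879 kPa/(g/m^2)

0.879 kPa/(g/m^2)


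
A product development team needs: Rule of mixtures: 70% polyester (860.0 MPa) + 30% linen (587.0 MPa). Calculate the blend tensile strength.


Formula: Blend property = (fraction_A * property_A) + (fraction_B * property_B)
Step 1: Contribution A = 70/100 * 860.0 MPa = 602.0 MPa
Step 2: Contribution B = 30/100 * 587.0 MPa = 176.1 MPa
Step 3: Blend tensile strength = 602.0 + 176.1 = 778.1 MPa

778.1 MPa


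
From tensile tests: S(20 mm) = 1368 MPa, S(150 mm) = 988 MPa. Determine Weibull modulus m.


Formula: m = ln(L1/L2) / ln(S2/S1)
Step 1: ln(L1/L2) = ln(20/150) = -2.01490
Step 2: S2/S1 = 988/1368 = 0.72222
Step 3: ln(S2/S1) = ln(0.72222) = -0.32543
Step 4: m = -2.01490 / -0.32543 = 6.19

6.19 (Weibull m)


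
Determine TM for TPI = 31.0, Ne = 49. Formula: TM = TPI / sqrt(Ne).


Formula: TM = TPI / sqrt(Ne)
Step 1: sqrt(Ne) = sqrt(49) = 7
Step 2: TM = 31.0 / 7 = 4.43

4.43 TM


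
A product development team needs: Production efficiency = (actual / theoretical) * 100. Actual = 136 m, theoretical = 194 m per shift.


Formula: Efficiency% = (Actual output / Theoretical output) * 100
Efficiency% = (136 / 194) * 100
Efficiency% = 0.701031 * 100 = 70.1031% ≈ 70.1%

70.1%


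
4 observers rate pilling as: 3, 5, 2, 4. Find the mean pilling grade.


Formula: Mean = sum / count
Sum = 3 + 5 + 2 + 4 = 14
Mean = 14 / 4 = 3.5

3.5


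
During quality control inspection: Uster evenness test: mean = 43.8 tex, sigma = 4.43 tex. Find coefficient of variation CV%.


Formula: CV% = (standard deviation / mean) * 100
Step 1: Ratio = 4.43 / 43.8 = 0.101142
Step 2: CV% = 0.101142 * 100 = 10.1142% ≈ 10.1%

10.1%


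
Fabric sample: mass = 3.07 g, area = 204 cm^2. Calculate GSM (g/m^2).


Formula: GSM = mass_g / area_m2
Step 1: Convert area: 204 cm^2 = 204 / 10000 = 0.0204 m^2
Step 2: GSM = 3.07 g / 0.0204 m^2 = 150.5 g/m^2

150.5 g/m^2


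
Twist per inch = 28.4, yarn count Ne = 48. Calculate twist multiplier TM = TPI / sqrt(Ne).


Formula: TM = TPI / sqrt(Ne)
Step 1: sqrt(Ne) = sqrt(48) = 6.9282
Step 2: TM = 28.4 / 6.9282 = 4.10

4.10 TM


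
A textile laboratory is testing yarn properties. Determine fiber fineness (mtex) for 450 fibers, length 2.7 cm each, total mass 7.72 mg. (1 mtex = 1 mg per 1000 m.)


Formula: fineness (mtex) = mass (mg) / total length (km) = (mass_mg / total_length_m) * 1000
Step 1: Convert fiber length: 2.7 cm = 0.027 m
Step 2: Total fiber length = 450 * 0.027 = 12.15 m
Step 3: Linear density = 7.72 mg / 12.15 m = 0.6354 mg/m
Step 4: fineness = 0.6354 * 1000 = 635.4 mtex

635.4 mtex


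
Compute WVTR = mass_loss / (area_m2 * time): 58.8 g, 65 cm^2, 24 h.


Formula: WVTR = mass_loss / (area * time)
Step 1: Convert area: 65 cm^2 = 0.0065 m^2
Step 2: WVTR = 58.8 g / (0.0065 m^2 * 24 h)
Step 3: WVTR = 58.8 / 0.156 = 376.9 g/m^2/h

376.9 g/m^2/h


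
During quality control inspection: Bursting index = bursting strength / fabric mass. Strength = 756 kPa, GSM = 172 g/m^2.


Formula: Bursting Index = Bursting Strength / Fabric GSM
BI = 756 kPa / 172 g/m^2
BI = 4.395 kPa/(g/m^2)

4.395 kPa/(g/m^2)


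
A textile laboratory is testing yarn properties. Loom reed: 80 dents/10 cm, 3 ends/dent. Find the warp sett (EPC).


Formula: EPC = (dents per 10 cm * ends per dent) / 10
Step 1: Total ends per 10 cm = 80 * 3 = 240
Step 2: EPC = 240 / 10 = 24.0 ends/cm

24.0 ends/cm


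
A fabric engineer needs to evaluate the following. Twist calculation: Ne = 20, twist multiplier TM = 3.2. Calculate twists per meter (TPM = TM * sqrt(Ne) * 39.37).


Formula: TPM = TM * sqrt(Ne) * 39.37
Step 1: sqrt(Ne) = sqrt(20) = 4.4721
Step 2: TM * sqrt(Ne) = 3.2 * 4.4721 = 14.3107
Step 3: TPM = 14.3107 * 39.37 = 563 twists/m

563 twists/m


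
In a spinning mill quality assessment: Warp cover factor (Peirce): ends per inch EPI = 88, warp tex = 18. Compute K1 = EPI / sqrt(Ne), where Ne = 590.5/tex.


Formula: K1 = EPI / sqrt(Ne), with Ne = 590.5 / tex_warp
Step 1: Ne = 590.5 / 18 = 32.806
Step 2: sqrt(Ne) = sqrt(32.806) = 5.7277
Step 3: K1 = 88 / 5.7277 = 15.4

15.4


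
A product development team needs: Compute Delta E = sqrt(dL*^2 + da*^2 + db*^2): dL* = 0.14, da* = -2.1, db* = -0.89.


Formula: Delta E = sqrt(dL*^2 + da*^2 + db*^2)
Step 1: dL*^2 = 0.14^2 = 0.0196
Step 2: da*^2 = (-2.1)^2 = 4.41
Step 3: db*^2 = (-0.89)^2 = 0.7921
Step 4: Sum = 0.0196 + 4.41 + 0.7921 = 5.2217
Step 5: Delta E = sqrt(5.2217) = 2.29

2.29 Delta E


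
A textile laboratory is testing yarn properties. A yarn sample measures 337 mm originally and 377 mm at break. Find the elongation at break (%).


Formula: Elongation (%) = ((L_break - L0) / L0) * 100
Step 1: Extension = 377 - 337 = 40 mm
Step 2: Elongation = (40 / 337) * 100
Step 3: Elongation = 0.118694 * 100 = 11.8694% ≈ 11.9%

11.9%


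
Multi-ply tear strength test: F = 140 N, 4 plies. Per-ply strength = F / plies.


Formula: Per-ply strength = Total force / Number of plies
Per-ply = 140 N / 4
Per-ply = 35 N

35 N


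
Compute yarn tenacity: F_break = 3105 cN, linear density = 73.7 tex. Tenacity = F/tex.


Formula: Tenacity = Breaking force / Linear density
Tenacity = 3105 cN / 73.7 tex
Tenacity = 42.13 cN/tex

42.13 cN/tex


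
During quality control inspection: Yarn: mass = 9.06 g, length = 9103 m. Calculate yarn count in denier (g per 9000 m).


Formula: den = (mass_g / length_m) * 9000
Substituting: den = (9.06 / 9103) * 9000
Intermediate: 9.06 / 9103 = 0.00099528 g/m
den = 0.00099528 * 9000 = 9.0 denier

9.0 denier


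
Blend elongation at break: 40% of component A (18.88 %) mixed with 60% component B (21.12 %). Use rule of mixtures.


Formula: Blend property = (fraction_A * property_A) + (fraction_B * property_B)
Step 1: Contribution A = 40/100 * 18.88 % = 7.552 %
Step 2: Contribution B = 60/100 * 21.12 % = 12.672 %
Step 3: Blend elongation at break = 7.552 + 12.672 = 20.224 %

20.224 %


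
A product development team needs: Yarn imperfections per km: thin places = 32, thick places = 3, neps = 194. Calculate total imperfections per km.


Formula: Total = thin places + thick places + neps
Total = 32 + 3 + 194
Total = 229 imperfections/km

229 imperfections/km


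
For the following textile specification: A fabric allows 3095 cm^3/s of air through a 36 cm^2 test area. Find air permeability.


Formula: Air Permeability = Airflow / Test Area
AP = 3095 cm^3/s / 36 cm^2
AP = 86.0 cm^3/s/cm^2

86.0 cm^3/s/cm^2
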